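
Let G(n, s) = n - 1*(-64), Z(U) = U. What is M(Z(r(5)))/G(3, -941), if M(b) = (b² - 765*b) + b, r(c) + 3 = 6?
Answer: -2283/67 ≈ -34.075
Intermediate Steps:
r(c) = 3 (r(c) = -3 + 6 = 3)
M(b) = b² - 764*b
G(n, s) = 64 + n (G(n, s) = n + 64 = 64 + n)
M(Z(r(5)))/G(3, -941) = (3*(-764 + 3))/(64 + 3) = (3*(-761))/67 = -2283*1/67 = -2283/67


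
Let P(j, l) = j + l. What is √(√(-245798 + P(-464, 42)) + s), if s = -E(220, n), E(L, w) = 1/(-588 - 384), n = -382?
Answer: √(3 + 5832*I*√61555)/54 ≈ 15.751 + 15.751*I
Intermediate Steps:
E(L, w) = -1/972 (E(L, w) = 1/(-972) = -1/972)
s = 1/972 (s = -1*(-1/972) = 1/972 ≈ 0.0010288)
√(√(-245798 + P(-464, 42)) + s) = √(√(-245798 + (-464 + 42)) + 1/972) = √(√(-245798 - 422) + 1/972) = √(√(-246220) + 1/972) = √(2*I*√61555 + 1/972) = √(1/972 + 2*I*√61555)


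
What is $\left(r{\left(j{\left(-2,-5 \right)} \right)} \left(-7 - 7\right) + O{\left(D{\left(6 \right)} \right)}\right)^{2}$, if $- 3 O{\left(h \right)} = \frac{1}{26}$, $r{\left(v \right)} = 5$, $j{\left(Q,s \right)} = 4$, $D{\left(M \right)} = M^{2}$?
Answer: $\frac{29822521}{6084} \approx 4901.8$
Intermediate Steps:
$O{\left(h \right)} = - \frac{1}{78}$ ($O{\left(h \right)} = - \frac{1}{3 \cdot 26} = \left(- \frac{1}{3}\right) \frac{1}{26} = - \frac{1}{78}$)
$\left(r{\left(j{\left(-2,-5 \right)} \right)} \left(-7 - 7\right) + O{\left(D{\left(6 \right)} \right)}\right)^{2} = \left(5 \left(-7 - 7\right) - \frac{1}{78}\right)^{2} = \left(5 \left(-14\right) - \frac{1}{78}\right)^{2} = \left(-70 - \frac{1}{78}\right)^{2} = \left(- \frac{5461}{78}\right)^{2} = \frac{29822521}{6084}$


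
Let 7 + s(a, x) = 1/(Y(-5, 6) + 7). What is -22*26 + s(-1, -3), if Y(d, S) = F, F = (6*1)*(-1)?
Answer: -578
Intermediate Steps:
F = -6 (F = 6*(-1) = -6)
Y(d, S) = -6
s(a, x) = -6 (s(a, x) = -7 + 1/(-6 + 7) = -7 + 1/1 = -7 + 1 = -6)
-22*26 + s(-1, -3) = -22*26 - 6 = -572 - 6 = -578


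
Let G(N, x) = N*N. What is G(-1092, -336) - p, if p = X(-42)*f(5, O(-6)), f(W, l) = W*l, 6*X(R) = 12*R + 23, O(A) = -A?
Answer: 1194869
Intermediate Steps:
X(R) = 23/6 + 2*R (X(R) = (12*R + 23)/6 = (23 + 12*R)/6 = 23/6 + 2*R)
G(N, x) = N**2
p = -2405 (p = (23/6 + 2*(-42))*(5*(-1*(-6))) = (23/6 - 84)*(5*6) = -481/6*30 = -2405)
G(-1092, -336) - p = (-1092)**2 - 1*(-2405) = 1192464 + 2405 = 1194869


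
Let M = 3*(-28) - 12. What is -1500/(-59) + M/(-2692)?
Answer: 1010916/39707 ≈ 25.459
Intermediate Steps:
M = -96 (M = -84 - 12 = -96)
-1500/(-59) + M/(-2692) = -1500/(-59) - 96/(-2692) = -1500*(-1/59) - 96*(-1/2692) = 1500/59 + 24/673 = 1010916/39707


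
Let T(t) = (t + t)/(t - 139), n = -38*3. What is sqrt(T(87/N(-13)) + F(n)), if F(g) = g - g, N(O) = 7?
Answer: I*sqrt(38541)/443 ≈ 0.44316*I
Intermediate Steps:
n = -114
T(t) = 2*t/(-139 + t) (T(t) = (2*t)/(-139 + t) = 2*t/(-139 + t))
F(g) = 0
sqrt(T(87/N(-13)) + F(n)) = sqrt(2*(87/7)/(-139 + 87/7) + 0) = sqrt(2*(87/7)/(-886/7) + 0) = sqrt(2*(87/7)*(-7/886) + 0) = sqrt(-87/443 + 0) = sqrt(-87/443) = I*sqrt(38541)/443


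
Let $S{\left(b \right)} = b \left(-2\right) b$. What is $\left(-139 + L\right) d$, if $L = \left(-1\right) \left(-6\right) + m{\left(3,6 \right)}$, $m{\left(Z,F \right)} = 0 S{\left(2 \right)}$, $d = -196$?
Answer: $26068$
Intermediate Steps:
$S{\left(b \right)} = - 2 b^{2}$ ($S{\left(b \right)} = - 2 b b = - 2 b^{2}$)
$m{\left(Z,F \right)} = 0$ ($m{\left(Z,F \right)} = 0 \left(- 2 \cdot 2^{2}\right) = 0 \left(\left(-2\right) 4\right) = 0 \left(-8\right) = 0$)
$L = 6$ ($L = \left(-1\right) \left(-6\right) + 0 = 6 + 0 = 6$)
$\left(-139 + L\right) d = \left(-139 + 6\right) \left(-196\right) = \left(-133\right) \left(-196\right) = 26068$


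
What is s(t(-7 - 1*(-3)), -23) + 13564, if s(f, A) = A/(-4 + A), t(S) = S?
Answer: 366251/27 ≈ 13565.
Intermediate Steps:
s(t(-7 - 1*(-3)), -23) + 13564 = -23/(-4 - 23) + 13564 = -23/(-27) + 13564 = -23*(-1/27) + 13564 = 23/27 + 13564 = 366251/27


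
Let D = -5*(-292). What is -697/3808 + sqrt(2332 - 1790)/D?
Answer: -41/224 + sqrt(542)/1460 ≈ -0.16709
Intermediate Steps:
D = 1460
-697/3808 + sqrt(2332 - 1790)/D = -697/3808 + sqrt(2332 - 1790)/1460 = -697*1/3808 + sqrt(542)*(1/1460) = -41/224 + sqrt(542)/1460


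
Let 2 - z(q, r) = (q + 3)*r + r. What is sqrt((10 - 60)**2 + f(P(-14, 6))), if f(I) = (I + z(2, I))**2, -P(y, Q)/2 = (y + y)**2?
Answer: 2*sqrt(15374866) ≈ 7842.2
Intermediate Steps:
P(y, Q) = -8*y**2 (P(y, Q) = -2*(y + y)**2 = -2*4*y**2 = -8*y**2)
z(q, r) = 2 - r - r*(3 + q) (z(q, r) = 2 - ((q + 3)*r + r) = 2 - ((3 + q)*r + r) = 2 - (r*(3 + q) + r) = 2 - (r + r*(3 + q)) = 2 + (-r - r*(3 + q)) = 2 - r - r*(3 + q))
f(I) = (2 - 5*I)**2 (f(I) = (I + (2 - 4*I - 1*2*I))**2 = (I + (2 - 4*I - 2*I))**2 = (I + (2 - 6*I))**2 = (2 - 5*I)**2)
sqrt((10 - 60)**2 + f(P(-14, 6))) = sqrt((10 - 60)**2 + (-2 + 5*(-8*(-14)**2))**2) = sqrt((-50)**2 + (-2 + 5*(-8*196))**2) = sqrt(2500 + (-2 + 5*(-1568))**2) = sqrt(2500 + (-2 - 7840)**2) = sqrt(2500 + (-7842)**2) = sqrt(2500 + 61496964) = sqrt(61499464) = 2*sqrt(15374866)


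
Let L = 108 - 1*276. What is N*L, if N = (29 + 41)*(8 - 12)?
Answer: 47040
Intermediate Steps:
N = -280 (N = 70*(-4) = -280)
L = -168 (L = 108 - 276 = -168)
N*L = -280*(-168) = 47040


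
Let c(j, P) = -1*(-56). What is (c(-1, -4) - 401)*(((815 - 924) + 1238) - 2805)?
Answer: 578220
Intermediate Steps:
c(j, P) = 56
(c(-1, -4) - 401)*(((815 - 924) + 1238) - 2805) = (56 - 401)*(((815 - 924) + 1238) - 2805) = -345*((-109 + 1238) - 2805) = -345*(1129 - 2805) = -345*(-1676) = 578220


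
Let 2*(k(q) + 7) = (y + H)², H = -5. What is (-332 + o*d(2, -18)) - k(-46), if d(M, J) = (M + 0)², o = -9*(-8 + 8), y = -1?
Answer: -343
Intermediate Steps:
o = 0 (o = -9*0 = 0)
d(M, J) = M²
k(q) = 11 (k(q) = -7 + (-1 - 5)²/2 = -7 + (½)*(-6)² = -7 + (½)*36 = -7 + 18 = 11)
(-332 + o*d(2, -18)) - k(-46) = (-332 + 0*2²) - 1*11 = (-332 + 0*4) - 11 = (-332 + 0) - 11 = -332 - 11 = -343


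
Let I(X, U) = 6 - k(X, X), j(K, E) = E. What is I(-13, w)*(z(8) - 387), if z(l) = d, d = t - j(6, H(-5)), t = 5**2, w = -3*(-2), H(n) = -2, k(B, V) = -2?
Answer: -2880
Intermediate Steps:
w = 6
t = 25
I(X, U) = 8 (I(X, U) = 6 - 1*(-2) = 6 + 2 = 8)
d = 27 (d = 25 - 1*(-2) = 25 + 2 = 27)
z(l) = 27
I(-13, w)*(z(8) - 387) = 8*(27 - 387) = 8*(-360) = -2880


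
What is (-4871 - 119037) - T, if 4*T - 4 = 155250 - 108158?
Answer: -135682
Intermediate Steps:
T = 11774 (T = 1 + (155250 - 108158)/4 = 1 + (1/4)*47092 = 1 + 11773 = 11774)
(-4871 - 119037) - T = (-4871 - 119037) - 1*11774 = -123908 - 11774 = -135682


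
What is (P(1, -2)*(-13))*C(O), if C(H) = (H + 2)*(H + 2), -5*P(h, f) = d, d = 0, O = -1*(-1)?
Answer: 0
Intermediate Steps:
O = 1
P(h, f) = 0 (P(h, f) = -⅕*0 = 0)
C(H) = (2 + H)² (C(H) = (2 + H)*(2 + H) = (2 + H)²)
(P(1, -2)*(-13))*C(O) = (0*(-13))*(2 + 1)² = 0*3² = 0*9 = 0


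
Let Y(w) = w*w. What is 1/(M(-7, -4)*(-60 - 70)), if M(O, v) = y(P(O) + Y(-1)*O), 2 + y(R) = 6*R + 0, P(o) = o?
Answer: 1/11180 ≈ 8.9445e-5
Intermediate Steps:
Y(w) = w**2
y(R) = -2 + 6*R (y(R) = -2 + (6*R + 0) = -2 + 6*R)
M(O, v) = -2 + 12*O (M(O, v) = -2 + 6*(O + (-1)**2*O) = -2 + 6*(O + 1*O) = -2 + 6*(O + O) = -2 + 6*(2*O) = -2 + 12*O)
1/(M(-7, -4)*(-60 - 70)) = 1/((-2 + 12*(-7))*(-60 - 70)) = 1/((-2 - 84)*(-130)) = 1/(-86*(-130)) = 1/11180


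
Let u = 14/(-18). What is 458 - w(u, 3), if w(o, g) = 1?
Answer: 457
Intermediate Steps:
u = -7/9 (u = 14*(-1/18) = -7/9 ≈ -0.77778)
458 - w(u, 3) = 458 - 1*1 = 458 - 1 = 457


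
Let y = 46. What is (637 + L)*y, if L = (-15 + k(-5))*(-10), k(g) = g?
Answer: 38502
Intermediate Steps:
L = 200 (L = (-15 - 5)*(-10) = -20*(-10) = 200)
(637 + L)*y = (637 + 200)*46 = 837*46 = 38502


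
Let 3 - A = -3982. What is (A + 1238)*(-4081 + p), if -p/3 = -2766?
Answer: 22025391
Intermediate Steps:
p = 8298 (p = -3*(-2766) = 8298)
A = 3985 (A = 3 - 1*(-3982) = 3 + 3982 = 3985)
(A + 1238)*(-4081 + p) = (3985 + 1238)*(-4081 + 8298) = 5223*4217 = 22025391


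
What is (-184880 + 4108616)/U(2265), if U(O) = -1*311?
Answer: -3923736/311 ≈ -12617.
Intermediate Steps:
U(O) = -311
(-184880 + 4108616)/U(2265) = (-184880 + 4108616)/(-311) = 3923736*(-1/311) = -3923736/311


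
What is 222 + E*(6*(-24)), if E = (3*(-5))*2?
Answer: 4542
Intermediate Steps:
E = -30 (E = -15*2 = -30)
222 + E*(6*(-24)) = 222 - 180*(-24) = 222 - 30*(-144) = 222 + 4320 = 4542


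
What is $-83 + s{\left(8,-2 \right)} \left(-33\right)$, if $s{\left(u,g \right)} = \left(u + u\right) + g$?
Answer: $-545$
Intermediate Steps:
$s{\left(u,g \right)} = g + 2 u$ ($s{\left(u,g \right)} = 2 u + g = g + 2 u$)
$-83 + s{\left(8,-2 \right)} \left(-33\right) = -83 + \left(-2 + 2 \cdot 8\right) \left(-33\right) = -83 + \left(-2 + 16\right) \left(-33\right) = -83 + 14 \left(-33\right) = -83 - 462 = -545$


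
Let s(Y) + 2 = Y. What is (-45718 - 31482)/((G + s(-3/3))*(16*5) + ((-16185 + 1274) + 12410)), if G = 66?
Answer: -77200/2539 ≈ -30.406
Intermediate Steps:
s(Y) = -2 + Y
(-45718 - 31482)/((G + s(-3/3))*(16*5) + ((-16185 + 1274) + 12410)) = (-45718 - 31482)/((66 + (-2 - 3/3))*(16*5) + ((-16185 + 1274) + 12410)) = -77200/((66 + (-2 - 3*⅓))*80 + (-14911 + 12410)) = -77200/((66 + (-2 - 1))*80 - 2501) = -77200/((66 - 3)*80 - 2501) = -77200/(63*80 - 2501) = -77200/(5040 - 2501) = -77200/2539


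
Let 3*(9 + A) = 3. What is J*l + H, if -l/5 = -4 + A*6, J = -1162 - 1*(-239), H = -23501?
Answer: -263481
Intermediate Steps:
A = -8 (A = -9 + (⅓)*3 = -9 + 1 = -8)
J = -923 (J = -1162 + 239 = -923)
l = 260 (l = -5*(-4 - 8*6) = -5*(-4 - 48) = -5*(-52) = 260)
J*l + H = -923*260 - 23501 = -239980 - 23501 = -263481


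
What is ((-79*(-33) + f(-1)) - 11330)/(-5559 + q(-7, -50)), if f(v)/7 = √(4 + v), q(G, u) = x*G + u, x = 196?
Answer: 671/537 - 7*√3/6981 ≈ 1.2478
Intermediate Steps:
q(G, u) = u + 196*G (q(G, u) = 196*G + u = u + 196*G)
f(v) = 7*√(4 + v)
((-79*(-33) + f(-1)) - 11330)/(-5559 + q(-7, -50)) = ((-79*(-33) + 7*√(4 - 1)) - 11330)/(-5559 + (-50 + 196*(-7))) = ((2607 + 7*√3) - 11330)/(-5559 + (-50 - 1372)) = (-8723 + 7*√3)/(-5559 - 1422) = (-8723 + 7*√3)/(-6981) = (-8723 + 7*√3)*(-1/6981) = 671/537 - 7*√3/6981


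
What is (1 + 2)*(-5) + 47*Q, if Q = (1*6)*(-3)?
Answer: -861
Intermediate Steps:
Q = -18 (Q = 6*(-3) = -18)
(1 + 2)*(-5) + 47*Q = (1 + 2)*(-5) + 47*(-18) = 3*(-5) - 846 = -15 - 846 = -861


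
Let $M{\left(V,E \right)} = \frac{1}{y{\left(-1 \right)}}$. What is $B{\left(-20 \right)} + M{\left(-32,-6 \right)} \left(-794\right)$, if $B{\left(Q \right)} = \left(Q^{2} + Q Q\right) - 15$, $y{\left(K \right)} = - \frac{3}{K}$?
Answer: $\frac{1561}{3} \approx 520.33$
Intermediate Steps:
$M{\left(V,E \right)} = \frac{1}{3}$ ($M{\left(V,E \right)} = \frac{1}{\left(-3\right) \frac{1}{-1}} = \frac{1}{\left(-3\right) \left(-1\right)} = \frac{1}{3}$)
$B{\left(Q \right)} = -15 + 2 Q^{2}$ ($B{\left(Q \right)} = \left(Q^{2} + Q^{2}\right) - 15 = 2 Q^{2} - 15 = -15 + 2 Q^{2}$)
$B{\left(-20 \right)} + M{\left(-32,-6 \right)} \left(-794\right) = \left(-15 + 2 \left(-20\right)^{2}\right) + \frac{1}{3} \left(-794\right) = \left(-15 + 2 \cdot 400\right) - \frac{794}{3} = \left(-15 + 800\right) - \frac{794}{3} = 785 - \frac{794}{3} = \frac{1561}{3}$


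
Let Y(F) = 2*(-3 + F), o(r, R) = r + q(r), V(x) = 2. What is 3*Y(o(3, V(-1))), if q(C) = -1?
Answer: -6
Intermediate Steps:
o(r, R) = -1 + r (o(r, R) = r - 1 = -1 + r)
Y(F) = -6 + 2*F
3*Y(o(3, V(-1))) = 3*(-6 + 2*(-1 + 3)) = 3*(-6 + 2*2) = 3*(-6 + 4) = 3*(-2) = -6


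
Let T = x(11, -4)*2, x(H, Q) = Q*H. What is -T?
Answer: 88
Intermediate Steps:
x(H, Q) = H*Q
T = -88 (T = (11*(-4))*2 = -44*2 = -88)
-T = -1*(-88) = 88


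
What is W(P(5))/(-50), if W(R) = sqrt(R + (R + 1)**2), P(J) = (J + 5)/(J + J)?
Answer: -sqrt(5)/50 ≈ -0.044721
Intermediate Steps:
P(J) = (5 + J)/(2*J) (P(J) = (5 + J)/((2*J)) = (5 + J)*(1/(2*J)) = (5 + J)/(2*J))
W(R) = sqrt(R + (1 + R)**2)
W(P(5))/(-50) = sqrt((1/2)*(5 + 5)/5 + (1 + (1/2)*(5 + 5)/5)**2)/(-50) = sqrt((1/2)*(1/5)*10 + (1 + (1/2)*(1/5)*10)**2)*(-1/50) = sqrt(1 + (1 + 1)**2)*(-1/50) = sqrt(1 + 2**2)*(-1/50) = sqrt(1 + 4)*(-1/50) = sqrt(5)*(-1/50) = -sqrt(5)/50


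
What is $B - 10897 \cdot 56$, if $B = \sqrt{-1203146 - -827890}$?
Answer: $-610232 + 2 i \sqrt{93814} \approx -6.1023 \cdot 10^{5} + 612.58 i$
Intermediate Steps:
$B = 2 i \sqrt{93814}$ ($B = \sqrt{-1203146 + 827890} = \sqrt{-375256} = 2 i \sqrt{93814} \approx 612.58 i$)
$B - 10897 \cdot 56 = 2 i \sqrt{93814} - 10897 \cdot 56 = 2 i \sqrt{93814} - 610232 = -610232 + 2 i \sqrt{93814}$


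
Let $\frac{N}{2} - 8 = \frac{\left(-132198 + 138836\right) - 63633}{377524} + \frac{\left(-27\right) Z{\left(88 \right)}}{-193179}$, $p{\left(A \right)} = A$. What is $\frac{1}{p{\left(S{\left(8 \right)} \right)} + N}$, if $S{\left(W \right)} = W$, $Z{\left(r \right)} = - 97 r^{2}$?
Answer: $- \frac{1736421638}{323458110877} \approx -0.0053683$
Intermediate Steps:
$N = - \frac{337349483981}{1736421638}$ ($N = 16 + 2 \left(\frac{\left(-132198 + 138836\right) - 63633}{377524} + \frac{\left(-27\right) \left(- 97 \cdot 88^{2}\right)}{-193179}\right) = 16 + 2 \left(\left(6638 - 63633\right) \frac{1}{377524} + - 27 \left(\left(-97\right) 7744\right) \left(- \frac{1}{193179}\right)\right) = 16 + 2 \left(\left(-56995\right) \frac{1}{377524} + \left(-27\right) \left(-751168\right) \left(- \frac{1}{193179}\right)\right) = 16 + 2 \left(- \frac{56995}{377524} + 20281536 \left(- \frac{1}{193179}\right)\right) = 16 + 2 \left(- \frac{56995}{377524} - \frac{6760512}{64393}\right) = 16 + 2 \left(- \frac{365132230189}{3472843276}\right) = 16 - \frac{365132230189}{1736421638} = - \frac{337349483981}{1736421638} \approx -194.28$)
$\frac{1}{p{\left(S{\left(8 \right)} \right)} + N} = \frac{1}{8 - \frac{337349483981}{1736421638}} = \frac{1}{- \frac{323458110877}{1736421638}} = - \frac{1736421638}{323458110877}$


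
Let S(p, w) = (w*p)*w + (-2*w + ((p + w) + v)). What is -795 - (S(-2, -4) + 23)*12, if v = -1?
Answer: -699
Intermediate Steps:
S(p, w) = -1 + p - w + p*w² (S(p, w) = (w*p)*w + (-2*w + ((p + w) - 1)) = (p*w)*w + (-2*w + (-1 + p + w)) = p*w² + (-1 + p - w) = -1 + p - w + p*w²)
-795 - (S(-2, -4) + 23)*12 = -795 - ((-1 - 2 - 1*(-4) - 2*(-4)²) + 23)*12 = -795 - ((-1 - 2 + 4 - 2*16) + 23)*12 = -795 - ((-1 - 2 + 4 - 32) + 23)*12 = -795 - (-31 + 23)*12 = -795 - (-8)*12 = -795 - 1*(-96) = -795 + 96 = -699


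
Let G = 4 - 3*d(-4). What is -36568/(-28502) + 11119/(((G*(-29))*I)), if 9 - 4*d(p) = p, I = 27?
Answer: 963104032/256646259 ≈ 3.7527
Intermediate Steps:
d(p) = 9/4 - p/4
G = -23/4 (G = 4 - 3*(9/4 - ¼*(-4)) = 4 - 3*(9/4 + 1) = 4 - 3*13/4 = 4 - 39/4 = -23/4 ≈ -5.7500)
-36568/(-28502) + 11119/(((G*(-29))*I)) = -36568/(-28502) + 11119/((-23/4*(-29)*27)) = -36568*(-1/28502) + 11119/(((667/4)*27)) = 18284/14251 + 11119/(18009/4) = 18284/14251 + 11119*(4/18009) = 18284/14251 + 44476/18009 = 963104032/256646259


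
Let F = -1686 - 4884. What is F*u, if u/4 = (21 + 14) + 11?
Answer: -1208880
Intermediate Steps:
F = -6570
u = 184 (u = 4*((21 + 14) + 11) = 4*(35 + 11) = 4*46 = 184)
F*u = -6570*184 = -1208880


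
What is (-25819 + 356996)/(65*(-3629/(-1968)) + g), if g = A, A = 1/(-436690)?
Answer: 142307737183920/51504309341 ≈ 2763.0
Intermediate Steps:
A = -1/436690 ≈ -2.2900e-6
g = -1/436690 ≈ -2.2900e-6
(-25819 + 356996)/(65*(-3629/(-1968)) + g) = (-25819 + 356996)/(65*(-3629/(-1968)) - 1/436690) = 331177/(65*(-3629*(-1/1968)) - 1/436690) = 331177/(65*(3629/1968) - 1/436690) = 331177/(235885/1968 - 1/436690) = 331177/(51504309341/429702960) = 331177*(429702960/51504309341) = 142307737183920/51504309341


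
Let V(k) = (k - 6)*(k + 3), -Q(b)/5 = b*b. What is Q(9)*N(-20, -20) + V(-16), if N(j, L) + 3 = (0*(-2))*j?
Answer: 1501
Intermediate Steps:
N(j, L) = -3 (N(j, L) = -3 + (0*(-2))*j = -3 + 0*j = -3 + 0 = -3)
Q(b) = -5*b² (Q(b) = -5*b*b = -5*b²)
V(k) = (-6 + k)*(3 + k)
Q(9)*N(-20, -20) + V(-16) = -5*9²*(-3) + (-18 + (-16)² - 3*(-16)) = -5*81*(-3) + (-18 + 256 + 48) = -405*(-3) + 286 = 1215 + 286 = 1501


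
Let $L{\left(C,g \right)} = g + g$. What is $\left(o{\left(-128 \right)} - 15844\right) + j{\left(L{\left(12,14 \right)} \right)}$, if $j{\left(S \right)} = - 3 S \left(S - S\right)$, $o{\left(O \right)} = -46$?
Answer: $-15890$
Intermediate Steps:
$L{\left(C,g \right)} = 2 g$
$j{\left(S \right)} = 0$ ($j{\left(S \right)} = - 3 S 0 = 0$)
$\left(o{\left(-128 \right)} - 15844\right) + j{\left(L{\left(12,14 \right)} \right)} = \left(-46 - 15844\right) + 0 = -15890 + 0 = -15890$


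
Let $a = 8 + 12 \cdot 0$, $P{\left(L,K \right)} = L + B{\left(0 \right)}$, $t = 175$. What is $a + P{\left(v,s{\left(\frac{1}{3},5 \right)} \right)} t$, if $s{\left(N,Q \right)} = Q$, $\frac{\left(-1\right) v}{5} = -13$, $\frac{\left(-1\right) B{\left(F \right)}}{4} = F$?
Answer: $11383$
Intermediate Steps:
$B{\left(F \right)} = - 4 F$
$v = 65$ ($v = \left(-5\right) \left(-13\right) = 65$)
$P{\left(L,K \right)} = L$ ($P{\left(L,K \right)} = L - 0 = L + 0 = L$)
$a = 8$ ($a = 8 + 0 = 8$)
$a + P{\left(v,s{\left(\frac{1}{3},5 \right)} \right)} t = 8 + 65 \cdot 175 = 8 + 11375 = 11383$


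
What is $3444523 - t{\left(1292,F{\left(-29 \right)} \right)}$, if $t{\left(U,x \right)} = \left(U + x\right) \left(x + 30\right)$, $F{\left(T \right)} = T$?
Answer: $3443260$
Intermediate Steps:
$t{\left(U,x \right)} = \left(30 + x\right) \left(U + x\right)$ ($t{\left(U,x \right)} = \left(U + x\right) \left(30 + x\right) = \left(30 + x\right) \left(U + x\right)$)
$3444523 - t{\left(1292,F{\left(-29 \right)} \right)} = 3444523 - \left(\left(-29\right)^{2} + 30 \cdot 1292 + 30 \left(-29\right) + 1292 \left(-29\right)\right) = 3444523 - \left(841 + 38760 - 870 - 37468\right) = 3444523 - 1263 = 3443260$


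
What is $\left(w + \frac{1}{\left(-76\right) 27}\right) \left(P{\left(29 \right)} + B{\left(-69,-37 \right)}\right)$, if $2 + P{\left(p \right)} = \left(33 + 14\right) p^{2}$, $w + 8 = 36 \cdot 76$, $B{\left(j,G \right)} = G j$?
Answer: $\frac{39257757115}{342} \approx 1.1479 \cdot 10^{8}$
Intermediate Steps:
$w = 2728$ ($w = -8 + 36 \cdot 76 = -8 + 2736 = 2728$)
$P{\left(p \right)} = -2 + 47 p^{2}$ ($P{\left(p \right)} = -2 + \left(33 + 14\right) p^{2} = -2 + 47 p^{2}$)
$\left(w + \frac{1}{\left(-76\right) 27}\right) \left(P{\left(29 \right)} + B{\left(-69,-37 \right)}\right) = \left(2728 + \frac{1}{\left(-76\right) 27}\right) \left(\left(-2 + 47 \cdot 29^{2}\right) - -2553\right) = \left(2728 + \frac{1}{-2052}\right) \left(\left(-2 + 47 \cdot 841\right) + 2553\right) = \left(2728 - \frac{1}{2052}\right) \left(\left(-2 + 39527\right) + 2553\right) = \frac{5597855 \left(39525 + 2553\right)}{2052} = \frac{5597855}{2052} \cdot 42078 = \frac{39257757115}{342}$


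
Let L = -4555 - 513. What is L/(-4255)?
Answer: 5068/4255 ≈ 1.1911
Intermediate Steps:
L = -5068
L/(-4255) = -5068/(-4255) = -5068*(-1/4255) = 5068/4255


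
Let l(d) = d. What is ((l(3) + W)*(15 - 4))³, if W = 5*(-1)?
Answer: -10648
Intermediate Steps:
W = -5
((l(3) + W)*(15 - 4))³ = ((3 - 5)*(15 - 4))³ = (-2*11)³ = (-22)³ = -10648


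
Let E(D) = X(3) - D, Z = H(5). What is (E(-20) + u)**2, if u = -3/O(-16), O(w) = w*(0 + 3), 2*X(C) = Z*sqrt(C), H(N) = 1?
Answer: 103233/256 + 321*sqrt(3)/16 ≈ 438.00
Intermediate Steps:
Z = 1
X(C) = sqrt(C)/2 (X(C) = (1*sqrt(C))/2 = sqrt(C)/2)
O(w) = 3*w (O(w) = w*3 = 3*w)
E(D) = sqrt(3)/2 - D
u = 1/16 (u = -3/(3*(-16)) = -3/(-48) = -3*(-1/48) = 1/16 ≈ 0.062500)
(E(-20) + u)**2 = ((sqrt(3)/2 - 1*(-20)) + 1/16)**2 = ((sqrt(3)/2 + 20) + 1/16)**2 = ((20 + sqrt(3)/2) + 1/16)**2 = (321/16 + sqrt(3)/2)**2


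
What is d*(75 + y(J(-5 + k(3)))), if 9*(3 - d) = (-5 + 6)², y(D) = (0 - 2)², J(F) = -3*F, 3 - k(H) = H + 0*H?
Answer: 2054/9 ≈ 228.22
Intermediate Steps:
k(H) = 3 - H (k(H) = 3 - (H + 0*H) = 3 - (H + 0) = 3 - H)
y(D) = 4 (y(D) = (-2)² = 4)
d = 26/9 (d = 3 - (-5 + 6)²/9 = 3 - ⅑*1² = 3 - ⅑*1 = 3 - ⅑ = 26/9 ≈ 2.8889)
d*(75 + y(J(-5 + k(3)))) = 26*(75 + 4)/9 = (26/9)*79 = 2054/9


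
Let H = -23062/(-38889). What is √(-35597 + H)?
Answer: I*√5981597767391/12963 ≈ 188.67*I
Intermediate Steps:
H = 23062/38889 (H = -23062*(-1/38889) = 23062/38889 ≈ 0.59302)
√(-35597 + H) = √(-35597 + 23062/38889) = √(-1384308671/38889) = I*√5981597767391/12963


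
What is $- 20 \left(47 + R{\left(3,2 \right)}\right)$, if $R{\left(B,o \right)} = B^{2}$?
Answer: $-1120$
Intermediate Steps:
$- 20 \left(47 + R{\left(3,2 \right)}\right) = - 20 \left(47 + 3^{2}\right) = - 20 \left(47 + 9\right) = \left(-20\right) 56 = -1120$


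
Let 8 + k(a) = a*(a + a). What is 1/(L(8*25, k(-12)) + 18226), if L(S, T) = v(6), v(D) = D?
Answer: 1/18232 ≈ 5.4849e-5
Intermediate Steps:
k(a) = -8 + 2*a² (k(a) = -8 + a*(a + a) = -8 + a*(2*a) = -8 + 2*a²)
L(S, T) = 6
1/(L(8*25, k(-12)) + 18226) = 1/(6 + 18226) = 1/18232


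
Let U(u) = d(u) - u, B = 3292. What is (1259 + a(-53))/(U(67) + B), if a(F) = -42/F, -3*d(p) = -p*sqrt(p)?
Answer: 1937970225/4945157686 - 13420569*sqrt(67)/4945157686 ≈ 0.36968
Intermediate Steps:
d(p) = p**(3/2)/3 (d(p) = -(-1)*p*sqrt(p)/3 = -(-1)*p**(3/2)/3 = p**(3/2)/3)
U(u) = -u + u**(3/2)/3 (U(u) = u**(3/2)/3 - u = -u + u**(3/2)/3)
(1259 + a(-53))/(U(67) + B) = (1259 - 42/(-53))/((-1*67 + 67**(3/2)/3) + 3292) = (1259 - 42*(-1/53))/((-67 + (67*sqrt(67))/3) + 3292) = (1259 + 42/53)/((-67 + 67*sqrt(67)/3) + 3292) = 66769/(53*(3225 + 67*sqrt(67)/3))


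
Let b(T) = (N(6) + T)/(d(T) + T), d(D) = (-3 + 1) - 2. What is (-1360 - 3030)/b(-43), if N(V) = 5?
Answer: -103165/19 ≈ -5429.7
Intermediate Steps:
d(D) = -4 (d(D) = -2 - 2 = -4)
b(T) = (5 + T)/(-4 + T)
(-1360 - 3030)/b(-43) = (-1360 - 3030)/(((5 - 43)/(-4 - 43))) = -4390/(-38/(-47)) = -4390/((-1/47*(-38))) = -4390/38/47 = -4390*47/38 = -103165/19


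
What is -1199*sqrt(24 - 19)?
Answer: -1199*sqrt(5) ≈ -2681.0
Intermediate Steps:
-1199*sqrt(24 - 19) = -1199*sqrt(5)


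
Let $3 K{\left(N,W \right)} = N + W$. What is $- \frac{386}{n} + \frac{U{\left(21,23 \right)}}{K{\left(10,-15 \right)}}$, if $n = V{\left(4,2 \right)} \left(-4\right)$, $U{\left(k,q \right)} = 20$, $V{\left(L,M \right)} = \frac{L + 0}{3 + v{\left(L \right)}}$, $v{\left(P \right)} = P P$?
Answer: $\frac{3571}{8} \approx 446.38$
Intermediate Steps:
$v{\left(P \right)} = P^{2}$
$K{\left(N,W \right)} = \frac{N}{3} + \frac{W}{3}$ ($K{\left(N,W \right)} = \frac{N + W}{3} = \frac{N}{3} + \frac{W}{3}$)
$V{\left(L,M \right)} = \frac{L}{3 + L^{2}}$ ($V{\left(L,M \right)} = \frac{L + 0}{3 + L^{2}} = \frac{L}{3 + L^{2}}$)
$n = - \frac{16}{19}$ ($n = \frac{4}{3 + 4^{2}} \left(-4\right) = \frac{4}{3 + 16} \left(-4\right) = \frac{4}{19} \left(-4\right) = - \frac{16}{19} \approx -0.8421$)
$- \frac{386}{n} + \frac{U{\left(21,23 \right)}}{K{\left(10,-15 \right)}} = - \frac{386}{- \frac{16}{19}} + \frac{20}{\frac{1}{3} \cdot 10 + \frac{1}{3} \left(-15\right)} = \left(-386\right) \left(- \frac{19}{16}\right) + \frac{20}{\frac{10}{3} - 5} = \frac{3667}{8} + \frac{20}{- \frac{5}{3}} = \frac{3667}{8} + 20 \left(- \frac{3}{5}\right) = \frac{3667}{8} - 12 = \frac{3571}{8}$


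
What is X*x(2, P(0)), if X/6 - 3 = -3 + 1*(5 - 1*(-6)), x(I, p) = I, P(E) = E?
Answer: 132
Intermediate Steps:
X = 66 (X = 18 + 6*(-3 + 1*(5 - 1*(-6))) = 18 + 6*(-3 + 1*(5 + 6)) = 18 + 6*(-3 + 1*11) = 18 + 6*(-3 + 11) = 18 + 6*8 = 18 + 48 = 66)
X*x(2, P(0)) = 66*2 = 132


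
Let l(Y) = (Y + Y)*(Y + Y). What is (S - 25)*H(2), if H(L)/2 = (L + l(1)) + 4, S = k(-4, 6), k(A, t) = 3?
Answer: -440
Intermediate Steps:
S = 3
l(Y) = 4*Y**2 (l(Y) = (2*Y)*(2*Y) = 4*Y**2)
H(L) = 16 + 2*L (H(L) = 2*((L + 4*1**2) + 4) = 2*((L + 4*1) + 4) = 2*((L + 4) + 4) = 2*((4 + L) + 4) = 2*(8 + L) = 16 + 2*L)
(S - 25)*H(2) = (3 - 25)*(16 + 2*2) = -22*(16 + 4) = -22*20 = -440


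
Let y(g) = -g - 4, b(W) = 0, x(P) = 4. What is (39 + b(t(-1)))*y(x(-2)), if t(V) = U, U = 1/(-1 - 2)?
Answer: -312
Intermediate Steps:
U = -⅓ (U = 1/(-3) = -⅓ ≈ -0.33333)
t(V) = -⅓
y(g) = -4 - g
(39 + b(t(-1)))*y(x(-2)) = (39 + 0)*(-4 - 1*4) = 39*(-4 - 4) = 39*(-8) = -312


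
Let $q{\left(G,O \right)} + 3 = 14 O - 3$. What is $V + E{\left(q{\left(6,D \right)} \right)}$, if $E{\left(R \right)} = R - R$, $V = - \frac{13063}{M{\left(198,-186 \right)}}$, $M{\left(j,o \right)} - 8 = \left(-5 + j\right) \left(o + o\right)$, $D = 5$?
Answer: $\frac{13063}{71788} \approx 0.18197$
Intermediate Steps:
$q{\left(G,O \right)} = -6 + 14 O$ ($q{\left(G,O \right)} = -3 + \left(14 O - 3\right) = -3 + \left(-3 + 14 O\right) = -6 + 14 O$)
$M{\left(j,o \right)} = 8 + 2 o \left(-5 + j\right)$ ($M{\left(j,o \right)} = 8 + \left(-5 + j\right) \left(o + o\right) = 8 + \left(-5 + j\right) 2 o = 8 + 2 o \left(-5 + j\right)$)
$V = \frac{13063}{71788}$ ($V = - \frac{13063}{8 - -1860 + 2 \cdot 198 \left(-186\right)} = - \frac{13063}{8 + 1860 - 73656} = - \frac{13063}{-71788} = \left(-13063\right) \left(- \frac{1}{71788}\right) = \frac{13063}{71788} \approx 0.18197$)
$E{\left(R \right)} = 0$
$V + E{\left(q{\left(6,D \right)} \right)} = \frac{13063}{71788} + 0 = \frac{13063}{71788}$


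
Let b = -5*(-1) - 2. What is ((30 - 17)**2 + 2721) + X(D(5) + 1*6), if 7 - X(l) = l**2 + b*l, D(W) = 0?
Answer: 2843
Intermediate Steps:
b = 3 (b = 5 - 2 = 3)
X(l) = 7 - l**2 - 3*l (X(l) = 7 - (l**2 + 3*l) = 7 + (-l**2 - 3*l) = 7 - l**2 - 3*l)
((30 - 17)**2 + 2721) + X(D(5) + 1*6) = ((30 - 17)**2 + 2721) + (7 - (0 + 1*6)**2 - 3*(0 + 1*6)) = (13**2 + 2721) + (7 - (0 + 6)**2 - 3*(0 + 6)) = (169 + 2721) + (7 - 1*6**2 - 3*6) = 2890 + (7 - 1*36 - 18) = 2890 + (7 - 36 - 18) = 2890 - 47 = 2843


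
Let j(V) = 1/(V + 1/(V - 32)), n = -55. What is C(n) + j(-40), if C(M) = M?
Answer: -158527/2881 ≈ -55.025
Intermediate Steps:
j(V) = 1/(V + 1/(-32 + V))
C(n) + j(-40) = -55 + (-32 - 40)/(1 + (-40)² - 32*(-40)) = -55 - 72/(1 + 1600 + 1280) = -55 - 72/2881 = -158527/2881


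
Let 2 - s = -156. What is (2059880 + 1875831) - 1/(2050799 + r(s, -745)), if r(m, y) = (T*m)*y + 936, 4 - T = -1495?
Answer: 686370504164606/174395555 ≈ 3.9357e+6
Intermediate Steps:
T = 1499 (T = 4 - 1*(-1495) = 4 + 1495 = 1499)
s = 158 (s = 2 - 1*(-156) = 2 + 156 = 158)
r(m, y) = 936 + 1499*m*y (r(m, y) = (1499*m)*y + 936 = 1499*m*y + 936 = 936 + 1499*m*y)
(2059880 + 1875831) - 1/(2050799 + r(s, -745)) = (2059880 + 1875831) - 1/(2050799 + (936 + 1499*158*(-745))) = 3935711 - 1/(2050799 + (936 - 176447290)) = 3935711 - 1/(2050799 - 176446354) = 3935711 - 1/(-174395555) = 3935711 - 1*(-1/174395555) = 3935711 + 1/174395555 = 686370504164606/174395555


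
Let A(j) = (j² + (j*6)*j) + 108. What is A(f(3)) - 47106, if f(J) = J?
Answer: -46935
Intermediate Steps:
A(j) = 108 + 7*j² (A(j) = (j² + (6*j)*j) + 108 = (j² + 6*j²) + 108 = 7*j² + 108 = 108 + 7*j²)
A(f(3)) - 47106 = (108 + 7*3²) - 47106 = (108 + 7*9) - 47106 = (108 + 63) - 47106 = 171 - 47106 = -46935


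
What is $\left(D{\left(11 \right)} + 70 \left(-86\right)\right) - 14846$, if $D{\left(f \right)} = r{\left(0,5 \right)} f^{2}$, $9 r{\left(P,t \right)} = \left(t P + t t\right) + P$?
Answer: $- \frac{184769}{9} \approx -20530.0$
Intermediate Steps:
$r{\left(P,t \right)} = \frac{P}{9} + \frac{t^{2}}{9} + \frac{P t}{9}$ ($r{\left(P,t \right)} = \frac{\left(t P + t t\right) + P}{9} = \frac{\left(P t + t^{2}\right) + P}{9} = \frac{\left(t^{2} + P t\right) + P}{9} = \frac{P + t^{2} + P t}{9} = \frac{P}{9} + \frac{t^{2}}{9} + \frac{P t}{9}$)
$D{\left(f \right)} = \frac{25 f^{2}}{9}$ ($D{\left(f \right)} = \left(\frac{1}{9} \cdot 0 + \frac{5^{2}}{9} + \frac{1}{9} \cdot 0 \cdot 5\right) f^{2} = \left(0 + \frac{1}{9} \cdot 25 + 0\right) f^{2} = \left(0 + \frac{25}{9} + 0\right) f^{2} = \frac{25 f^{2}}{9}$)
$\left(D{\left(11 \right)} + 70 \left(-86\right)\right) - 14846 = \left(\frac{25 \cdot 11^{2}}{9} + 70 \left(-86\right)\right) - 14846 = \left(\frac{25}{9} \cdot 121 - 6020\right) - 14846 = \left(\frac{3025}{9} - 6020\right) - 14846 = - \frac{51155}{9} - 14846 = - \frac{184769}{9}$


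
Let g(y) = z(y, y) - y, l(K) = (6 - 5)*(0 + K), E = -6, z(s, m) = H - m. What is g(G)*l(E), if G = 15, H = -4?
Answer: 204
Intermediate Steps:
z(s, m) = -4 - m
l(K) = K (l(K) = 1*K = K)
g(y) = -4 - 2*y (g(y) = (-4 - y) - y = -4 - 2*y)
g(G)*l(E) = (-4 - 2*15)*(-6) = (-4 - 30)*(-6) = -34*(-6) = 204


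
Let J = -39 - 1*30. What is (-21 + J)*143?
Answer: -12870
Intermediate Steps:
J = -69 (J = -39 - 30 = -69)
(-21 + J)*143 = (-21 - 69)*143 = -90*143 = -12870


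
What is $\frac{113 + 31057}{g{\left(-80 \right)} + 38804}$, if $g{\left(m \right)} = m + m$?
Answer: $\frac{15585}{19322} \approx 0.80659$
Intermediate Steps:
$g{\left(m \right)} = 2 m$
$\frac{113 + 31057}{g{\left(-80 \right)} + 38804} = \frac{113 + 31057}{2 \left(-80\right) + 38804} = \frac{31170}{-160 + 38804} = \frac{31170}{38644} = 31170 \cdot \frac{1}{38644} = \frac{15585}{19322}$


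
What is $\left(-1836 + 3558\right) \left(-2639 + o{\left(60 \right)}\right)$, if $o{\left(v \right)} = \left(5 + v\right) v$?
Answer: $2171442$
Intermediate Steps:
$o{\left(v \right)} = v \left(5 + v\right)$
$\left(-1836 + 3558\right) \left(-2639 + o{\left(60 \right)}\right) = \left(-1836 + 3558\right) \left(-2639 + 60 \left(5 + 60\right)\right) = 1722 \left(-2639 + 60 \cdot 65\right) = 1722 \left(-2639 + 3900\right) = 1722 \cdot 1261 = 2171442$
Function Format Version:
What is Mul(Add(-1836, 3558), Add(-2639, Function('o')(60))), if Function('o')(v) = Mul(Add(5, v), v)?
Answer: 2171442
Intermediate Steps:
Function('o')(v) = Mul(v, Add(5, v))
Mul(Add(-1836, 3558), Add(-2639, Function('o')(60))) = Mul(Add(-1836, 3558), Add(-2639, Mul(60, Add(5, 60)))) = Mul(1722, Add(-2639, Mul(60, 65))) = Mul(1722, Add(-2639, 3900)) = Mul(1722, 1261) = 2171442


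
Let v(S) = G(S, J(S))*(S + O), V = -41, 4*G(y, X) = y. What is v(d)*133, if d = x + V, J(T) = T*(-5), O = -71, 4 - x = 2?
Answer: 285285/2 ≈ 1.4264e+5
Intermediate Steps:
x = 2 (x = 4 - 1*2 = 4 - 2 = 2)
J(T) = -5*T
G(y, X) = y/4
d = -39 (d = 2 - 41 = -39)
v(S) = S*(-71 + S)/4 (v(S) = (S/4)*(S - 71) = (S/4)*(-71 + S) = S*(-71 + S)/4)
v(d)*133 = ((¼)*(-39)*(-71 - 39))*133 = ((¼)*(-39)*(-110))*133 = (2145/2)*133 = 285285/2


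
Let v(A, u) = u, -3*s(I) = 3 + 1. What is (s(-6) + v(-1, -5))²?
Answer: 361/9 ≈ 40.111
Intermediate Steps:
s(I) = -4/3 (s(I) = -(3 + 1)/3 = -⅓*4 = -4/3)
(s(-6) + v(-1, -5))² = (-4/3 - 5)² = (-19/3)² = 361/9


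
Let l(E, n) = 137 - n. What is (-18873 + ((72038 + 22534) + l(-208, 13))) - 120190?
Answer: -44367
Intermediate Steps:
(-18873 + ((72038 + 22534) + l(-208, 13))) - 120190 = (-18873 + ((72038 + 22534) + (137 - 1*13))) - 120190 = (-18873 + (94572 + (137 - 13))) - 120190 = (-18873 + (94572 + 124)) - 120190 = (-18873 + 94696) - 120190 = 75823 - 120190 = -44367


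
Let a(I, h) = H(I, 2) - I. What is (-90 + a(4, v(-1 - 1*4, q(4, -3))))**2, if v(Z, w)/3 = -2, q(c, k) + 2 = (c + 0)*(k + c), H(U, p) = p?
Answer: 8464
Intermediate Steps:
q(c, k) = -2 + c*(c + k) (q(c, k) = -2 + (c + 0)*(k + c) = -2 + c*(c + k))
v(Z, w) = -6 (v(Z, w) = 3*(-2) = -6)
a(I, h) = 2 - I
(-90 + a(4, v(-1 - 1*4, q(4, -3))))**2 = (-90 + (2 - 1*4))**2 = (-90 + (2 - 4))**2 = (-90 - 2)**2 = (-92)**2 = 8464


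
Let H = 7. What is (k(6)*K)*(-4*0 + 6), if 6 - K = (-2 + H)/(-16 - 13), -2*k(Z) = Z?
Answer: -3222/29 ≈ -111.10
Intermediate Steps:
k(Z) = -Z/2
K = 179/29 (K = 6 - (-2 + 7)/(-16 - 13) = 6 - 5/(-29) = 6 - 5*(-1)/29 = 6 - 1*(-5/29) = 6 + 5/29 = 179/29 ≈ 6.1724)
(k(6)*K)*(-4*0 + 6) = (-½*6*(179/29))*(-4*0 + 6) = (-3*179/29)*(0 + 6) = -537/29*6 = -3222/29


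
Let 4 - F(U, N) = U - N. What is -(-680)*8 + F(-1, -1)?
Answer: 5444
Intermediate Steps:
F(U, N) = 4 + N - U (F(U, N) = 4 - (U - N) = 4 + (N - U) = 4 + N - U)
-(-680)*8 + F(-1, -1) = -(-680)*8 + (4 - 1 - 1*(-1)) = -136*(-40) + (4 - 1 + 1) = 5440 + 4 = 5444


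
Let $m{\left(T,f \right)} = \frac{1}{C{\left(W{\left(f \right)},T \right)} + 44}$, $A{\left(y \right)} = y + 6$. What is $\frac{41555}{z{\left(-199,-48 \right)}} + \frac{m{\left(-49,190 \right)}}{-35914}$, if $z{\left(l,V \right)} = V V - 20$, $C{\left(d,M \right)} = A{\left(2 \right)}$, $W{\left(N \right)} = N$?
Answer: $\frac{19401280939}{1066358488} \approx 18.194$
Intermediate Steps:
$A{\left(y \right)} = 6 + y$
$C{\left(d,M \right)} = 8$ ($C{\left(d,M \right)} = 6 + 2 = 8$)
$z{\left(l,V \right)} = -20 + V^{2}$ ($z{\left(l,V \right)} = V^{2} - 20 = -20 + V^{2}$)
$m{\left(T,f \right)} = \frac{1}{52}$ ($m{\left(T,f \right)} = \frac{1}{8 + 44} = \frac{1}{52}$)
$\frac{41555}{z{\left(-199,-48 \right)}} + \frac{m{\left(-49,190 \right)}}{-35914} = \frac{41555}{-20 + \left(-48\right)^{2}} + \frac{1}{52 \left(-35914\right)} = \frac{41555}{-20 + 2304} + \frac{1}{52} \left(- \frac{1}{35914}\right) = \frac{41555}{2284} - \frac{1}{1867528} = \frac{19401280939}{1066358488}$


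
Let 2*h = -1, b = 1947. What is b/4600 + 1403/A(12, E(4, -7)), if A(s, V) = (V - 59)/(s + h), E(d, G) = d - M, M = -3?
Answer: -4632341/14950 ≈ -309.86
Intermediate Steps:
h = -½ (h = (½)*(-1) = -½ ≈ -0.50000)
E(d, G) = 3 + d (E(d, G) = d - 1*(-3) = d + 3 = 3 + d)
A(s, V) = (-59 + V)/(-½ + s) (A(s, V) = (V - 59)/(s - ½) = (-59 + V)/(-½ + s))
b/4600 + 1403/A(12, E(4, -7)) = 1947/4600 + 1403/((2*(-59 + (3 + 4))/(-1 + 2*12))) = 1947*(1/4600) + 1403/((2*(-59 + 7)/(-1 + 24))) = 1947/4600 + 1403/((2*(-52)/23)) = 1947/4600 + 1403/((2*(1/23)*(-52))) = 1947/4600 + 1403/(-104/23) = 1947/4600 + 1403*(-23/104) = 1947/4600 - 32269/104 = -4632341/14950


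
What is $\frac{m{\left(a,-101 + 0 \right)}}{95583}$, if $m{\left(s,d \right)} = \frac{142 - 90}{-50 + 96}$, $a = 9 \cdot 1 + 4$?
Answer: $\frac{26}{2198409} \approx 1.1827 \cdot 10^{-5}$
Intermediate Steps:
$a = 13$ ($a = 9 + 4 = 13$)
$m{\left(s,d \right)} = \frac{26}{23}$ ($m{\left(s,d \right)} = \frac{52}{46} = 52 \cdot \frac{1}{46} = \frac{26}{23}$)
$\frac{m{\left(a,-101 + 0 \right)}}{95583} = \frac{26}{23 \cdot 95583} = \frac{26}{23} \cdot \frac{1}{95583} = \frac{26}{2198409}$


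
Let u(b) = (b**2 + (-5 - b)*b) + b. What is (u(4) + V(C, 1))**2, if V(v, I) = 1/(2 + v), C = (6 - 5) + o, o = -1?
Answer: 961/4 ≈ 240.25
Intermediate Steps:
C = 0 (C = (6 - 5) - 1 = 1 - 1 = 0)
u(b) = b + b**2 + b*(-5 - b) (u(b) = (b**2 + b*(-5 - b)) + b = b + b**2 + b*(-5 - b))
(u(4) + V(C, 1))**2 = (-4*4 + 1/(2 + 0))**2 = (-16 + 1/2)**2 = (-31/2)**2 = 961/4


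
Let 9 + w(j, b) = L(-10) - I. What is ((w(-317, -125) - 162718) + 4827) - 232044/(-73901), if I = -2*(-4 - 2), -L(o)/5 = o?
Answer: -11665927618/73901 ≈ -1.5786e+5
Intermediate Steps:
L(o) = -5*o
I = 12 (I = -2*(-6) = 12)
w(j, b) = 29 (w(j, b) = -9 + (-5*(-10) - 1*12) = -9 + (50 - 12) = -9 + 38 = 29)
((w(-317, -125) - 162718) + 4827) - 232044/(-73901) = ((29 - 162718) + 4827) - 232044/(-73901) = (-162689 + 4827) - 232044*(-1/73901) = -157862 + 232044/73901 = -11665927618/73901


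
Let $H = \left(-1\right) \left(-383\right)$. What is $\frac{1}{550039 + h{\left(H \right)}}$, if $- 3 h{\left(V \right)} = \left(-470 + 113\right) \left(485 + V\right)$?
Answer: $\frac{1}{653331} \approx 1.5306 \cdot 10^{-6}$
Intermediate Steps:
$H = 383$
$h{\left(V \right)} = 57715 + 119 V$ ($h{\left(V \right)} = - \frac{\left(-470 + 113\right) \left(485 + V\right)}{3} = - \frac{\left(-357\right) \left(485 + V\right)}{3} = - \frac{-173145 - 357 V}{3} = 57715 + 119 V$)
$\frac{1}{550039 + h{\left(H \right)}} = \frac{1}{550039 + \left(57715 + 119 \cdot 383\right)} = \frac{1}{550039 + \left(57715 + 45577\right)} = \frac{1}{550039 + 103292} = \frac{1}{653331}$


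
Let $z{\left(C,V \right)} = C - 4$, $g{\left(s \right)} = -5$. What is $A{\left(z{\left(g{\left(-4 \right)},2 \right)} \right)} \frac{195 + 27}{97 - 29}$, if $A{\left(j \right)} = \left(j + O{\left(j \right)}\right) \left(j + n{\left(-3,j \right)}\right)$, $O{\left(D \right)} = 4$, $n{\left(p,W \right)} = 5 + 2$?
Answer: $\frac{555}{17} \approx 32.647$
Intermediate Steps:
$n{\left(p,W \right)} = 7$
$z{\left(C,V \right)} = -4 + C$
$A{\left(j \right)} = \left(4 + j\right) \left(7 + j\right)$ ($A{\left(j \right)} = \left(j + 4\right) \left(j + 7\right) = \left(4 + j\right) \left(7 + j\right)$)
$A{\left(z{\left(g{\left(-4 \right)},2 \right)} \right)} \frac{195 + 27}{97 - 29} = \left(28 + \left(-4 - 5\right)^{2} + 11 \left(-4 - 5\right)\right) \frac{195 + 27}{97 - 29} = \left(28 + \left(-9\right)^{2} + 11 \left(-9\right)\right) \frac{222}{68} = \left(28 + 81 - 99\right) 222 \cdot \frac{1}{68} = 10 \cdot \frac{111}{34} = \frac{555}{17}$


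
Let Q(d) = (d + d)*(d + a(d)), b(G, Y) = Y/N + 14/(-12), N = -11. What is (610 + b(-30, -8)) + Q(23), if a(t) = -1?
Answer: 107023/66 ≈ 1621.6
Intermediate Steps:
b(G, Y) = -7/6 - Y/11 (b(G, Y) = Y/(-11) + 14/(-12) = Y*(-1/11) + 14*(-1/12) = -Y/11 - 7/6 = -7/6 - Y/11)
Q(d) = 2*d*(-1 + d) (Q(d) = (d + d)*(d - 1) = (2*d)*(-1 + d) = 2*d*(-1 + d))
(610 + b(-30, -8)) + Q(23) = (610 + (-7/6 - 1/11*(-8))) + 2*23*(-1 + 23) = (610 + (-7/6 + 8/11)) + 2*23*22 = (610 - 29/66) + 1012 = 40231/66 + 1012 = 107023/66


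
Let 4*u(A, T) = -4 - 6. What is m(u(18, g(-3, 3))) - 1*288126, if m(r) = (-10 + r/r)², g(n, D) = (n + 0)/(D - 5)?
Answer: -288045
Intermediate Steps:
g(n, D) = n/(-5 + D)
u(A, T) = -5/2 (u(A, T) = (-4 - 6)/4 = (¼)*(-10) = -5/2)
m(r) = 81 (m(r) = (-10 + 1)² = (-9)² = 81)
m(u(18, g(-3, 3))) - 1*288126 = 81 - 1*288126 = 81 - 288126 = -288045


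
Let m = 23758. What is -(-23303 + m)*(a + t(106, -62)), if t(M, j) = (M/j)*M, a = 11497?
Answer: -159608995/31 ≈ -5.1487e+6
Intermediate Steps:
t(M, j) = M²/j
-(-23303 + m)*(a + t(106, -62)) = -(-23303 + 23758)*(11497 + 106²/(-62)) = -455*(11497 + 11236*(-1/62)) = -455*(11497 - 5618/31) = -455*350789/31 = -1*159608995/31 = -159608995/31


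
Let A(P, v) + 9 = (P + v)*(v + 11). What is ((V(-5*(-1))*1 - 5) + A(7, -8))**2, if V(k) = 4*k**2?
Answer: 6889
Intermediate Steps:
A(P, v) = -9 + (11 + v)*(P + v) (A(P, v) = -9 + (P + v)*(v + 11) = -9 + (P + v)*(11 + v) = -9 + (11 + v)*(P + v))
((V(-5*(-1))*1 - 5) + A(7, -8))**2 = (((4*(-5*(-1))**2)*1 - 5) + (-9 + (-8)**2 + 11*7 + 11*(-8) + 7*(-8)))**2 = (((4*5**2)*1 - 5) + (-9 + 64 + 77 - 88 - 56))**2 = (((4*25)*1 - 5) - 12)**2 = ((100*1 - 5) - 12)**2 = ((100 - 5) - 12)**2 = (95 - 12)**2 = 83**2 = 6889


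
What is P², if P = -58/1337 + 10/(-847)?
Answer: 79709184/26171797729 ≈ 0.0030456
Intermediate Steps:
P = -8928/161777 (P = -58*1/1337 + 10*(-1/847) = -58/1337 - 10/847 = -8928/161777 ≈ -0.055187)
P² = (-8928/161777)² = 79709184/26171797729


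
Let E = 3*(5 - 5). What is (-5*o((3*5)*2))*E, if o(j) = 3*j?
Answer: 0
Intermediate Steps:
E = 0 (E = 3*0 = 0)
(-5*o((3*5)*2))*E = -15*(3*5)*2*0 = -15*15*2*0 = -15*30*0 = -5*90*0 = -450*0 = 0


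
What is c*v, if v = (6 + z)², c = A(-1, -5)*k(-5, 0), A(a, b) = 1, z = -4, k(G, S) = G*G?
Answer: 100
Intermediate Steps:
k(G, S) = G²
c = 25 (c = 1*(-5)² = 1*25 = 25)
v = 4 (v = (6 - 4)² = 2² = 4)
c*v = 25*4 = 100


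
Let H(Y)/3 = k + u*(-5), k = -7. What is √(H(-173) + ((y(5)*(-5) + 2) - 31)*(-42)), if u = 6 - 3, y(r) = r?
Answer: √2202 ≈ 46.925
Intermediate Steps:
u = 3
H(Y) = -66 (H(Y) = 3*(-7 + 3*(-5)) = 3*(-7 - 15) = 3*(-22) = -66)
√(H(-173) + ((y(5)*(-5) + 2) - 31)*(-42)) = √(-66 + ((5*(-5) + 2) - 31)*(-42)) = √(-66 + ((-25 + 2) - 31)*(-42)) = √(-66 + (-23 - 31)*(-42)) = √(-66 - 54*(-42)) = √(-66 + 2268) = √2202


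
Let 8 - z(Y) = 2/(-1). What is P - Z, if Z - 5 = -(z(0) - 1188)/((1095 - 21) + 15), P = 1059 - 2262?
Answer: -1316690/1089 ≈ -1209.1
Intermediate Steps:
z(Y) = 10 (z(Y) = 8 - 2/(-1) = 8 - 2*(-1) = 8 - 1*(-2) = 8 + 2 = 10)
P = -1203
Z = 6623/1089 (Z = 5 - (10 - 1188)/((1095 - 21) + 15) = 5 - (-1178)/(1074 + 15) = 5 - (-1178)/1089 = 5 - 1*(-1178/1089) = 5 + 1178/1089 = 6623/1089 ≈ 6.0817)
P - Z = -1203 - 1*6623/1089 = -1203 - 6623/1089 = -1316690/1089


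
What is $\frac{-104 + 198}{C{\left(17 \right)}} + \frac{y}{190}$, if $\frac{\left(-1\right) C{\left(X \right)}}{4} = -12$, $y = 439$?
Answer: $\frac{9733}{2280} \approx 4.2689$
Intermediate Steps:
$C{\left(X \right)} = 48$ ($C{\left(X \right)} = \left(-4\right) \left(-12\right) = 48$)
$\frac{-104 + 198}{C{\left(17 \right)}} + \frac{y}{190} = \frac{-104 + 198}{48} + \frac{439}{190} = 94 \cdot \frac{1}{48} + 439 \cdot \frac{1}{190} = \frac{47}{24} + \frac{439}{190} = \frac{9733}{2280}$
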